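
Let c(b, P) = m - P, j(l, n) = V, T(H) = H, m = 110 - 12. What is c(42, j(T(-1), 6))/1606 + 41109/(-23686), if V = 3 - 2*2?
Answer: -1447185/864539 ≈ -1.6739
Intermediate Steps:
m = 98
V = -1 (V = 3 - 4 = -1)
j(l, n) = -1
c(b, P) = 98 - P
c(42, j(T(-1), 6))/1606 + 41109/(-23686) = (98 - 1*(-1))/1606 + 41109/(-23686) = (98 + 1)*(1/1606) + 41109*(-1/23686) = 99*(1/1606) - 41109/23686 = 9/146 - 41109/23686 = -1447185/864539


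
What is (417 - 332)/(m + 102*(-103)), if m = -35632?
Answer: -5/2714 ≈ -0.0018423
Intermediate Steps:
(417 - 332)/(m + 102*(-103)) = (417 - 332)/(-35632 + 102*(-103)) = 85/(-35632 - 10506) = 85/(-46138) = 85*(-1/46138) = -5/2714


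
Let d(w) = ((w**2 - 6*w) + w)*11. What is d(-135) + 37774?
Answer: 245674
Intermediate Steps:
d(w) = -55*w + 11*w**2 (d(w) = (w**2 - 5*w)*11 = -55*w + 11*w**2)
d(-135) + 37774 = 11*(-135)*(-5 - 135) + 37774 = 11*(-135)*(-140) + 37774 = 207900 + 37774 = 245674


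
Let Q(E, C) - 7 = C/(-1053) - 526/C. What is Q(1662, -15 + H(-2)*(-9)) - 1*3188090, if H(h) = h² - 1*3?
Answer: -4476037729/1404 ≈ -3.1881e+6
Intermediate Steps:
H(h) = -3 + h² (H(h) = h² - 3 = -3 + h²)
Q(E, C) = 7 - 526/C - C/1053 (Q(E, C) = 7 + (C/(-1053) - 526/C) = 7 + (C*(-1/1053) - 526/C) = 7 + (-C/1053 - 526/C) = 7 + (-526/C - C/1053) = 7 - 526/C - C/1053)
Q(1662, -15 + H(-2)*(-9)) - 1*3188090 = (7 - 526/(-15 + (-3 + (-2)²)*(-9)) - (-15 + (-3 + (-2)²)*(-9))/1053) - 1*3188090 = (7 - 526/(-15 + (-3 + 4)*(-9)) - (-15 + (-3 + 4)*(-9))/1053) - 3188090 = (7 - 526/(-15 + 1*(-9)) - (-15 + 1*(-9))/1053) - 3188090 = (7 - 526/(-15 - 9) - (-15 - 9)/1053) - 3188090 = (7 - 526/(-24) - 1/1053*(-24)) - 3188090 = (7 - 526*(-1/24) + 8/351) - 3188090 = (7 + 263/12 + 8/351) - 3188090 = 40631/1404 - 3188090 = -4476037729/1404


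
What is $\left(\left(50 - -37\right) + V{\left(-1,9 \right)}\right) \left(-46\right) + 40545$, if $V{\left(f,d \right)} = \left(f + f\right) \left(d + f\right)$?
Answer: $37279$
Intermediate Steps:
$V{\left(f,d \right)} = 2 f \left(d + f\right)$
$\left(\left(50 - -37\right) + V{\left(-1,9 \right)}\right) \left(-46\right) + 40545 = \left(\left(50 - -37\right) + 2 \left(-1\right) \left(9 - 1\right)\right) \left(-46\right) + 40545 = \left(\left(50 + 37\right) + 2 \left(-1\right) 8\right) \left(-46\right) + 40545 = \left(87 - 16\right) \left(-46\right) + 40545 = 71 \left(-46\right) + 40545 = -3266 + 40545 = 37279$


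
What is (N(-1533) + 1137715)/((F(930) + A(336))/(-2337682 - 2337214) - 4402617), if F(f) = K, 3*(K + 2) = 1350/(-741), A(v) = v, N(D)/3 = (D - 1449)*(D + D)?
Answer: -8246328726547028/1270924705245463 ≈ -6.4884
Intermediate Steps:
N(D) = 6*D*(-1449 + D) (N(D) = 3*((D - 1449)*(D + D)) = 3*((-1449 + D)*(2*D)) = 3*(2*D*(-1449 + D)) = 6*D*(-1449 + D))
K = -644/247 (K = -2 + (1350/(-741))/3 = -2 + (1350*(-1/741))/3 = -2 + (⅓)*(-450/247) = -2 - 150/247 = -644/247 ≈ -2.6073)
F(f) = -644/247
(N(-1533) + 1137715)/((F(930) + A(336))/(-2337682 - 2337214) - 4402617) = (6*(-1533)*(-1449 - 1533) + 1137715)/((-644/247 + 336)/(-2337682 - 2337214) - 4402617) = (6*(-1533)*(-2982) + 1137715)/((82348/247)/(-4674896) - 4402617) = (27428436 + 1137715)/((82348/247)*(-1/4674896) - 4402617) = 28566151/(-20587/288674828 - 4402617) = 28566151/(-1270924705245463/288674828) = 28566151*(-288674828/1270924705245463) = -8246328726547028/1270924705245463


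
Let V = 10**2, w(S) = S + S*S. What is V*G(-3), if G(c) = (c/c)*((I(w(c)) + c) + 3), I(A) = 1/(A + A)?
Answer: 25/3 ≈ 8.3333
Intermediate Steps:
w(S) = S + S**2
I(A) = 1/(2*A)
V = 100
G(c) = 3 + c + 1/(2*c*(1 + c)) (G(c) = (c/c)*((1/(2*((c*(1 + c)))) + c) + 3) = 1*(((1/(c*(1 + c)))/2 + c) + 3) = 1*((1/(2*c*(1 + c)) + c) + 3) = 1*((c + 1/(2*c*(1 + c))) + 3) = 1*(3 + c + 1/(2*c*(1 + c))) = 3 + c + 1/(2*c*(1 + c)))
V*G(-3) = 100*((1/2 - 3*(1 - 3)*(3 - 3))/((-3)*(1 - 3))) = 100*(-1/3*(1/2 - 3*(-2)*0)/(-2)) = 100*(-1/3*(-1/2)*(1/2 + 0)) = 100*(-1/3*(-1/2)*1/2) = 100*(1/12) = 25/3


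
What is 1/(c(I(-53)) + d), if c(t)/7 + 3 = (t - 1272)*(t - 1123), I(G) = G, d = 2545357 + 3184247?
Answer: 1/16636983 ≈ 6.0107e-8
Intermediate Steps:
d = 5729604
c(t) = -21 + 7*(-1272 + t)*(-1123 + t) (c(t) = -21 + 7*((t - 1272)*(t - 1123)) = -21 + 7*((-1272 + t)*(-1123 + t)) = -21 + 7*(-1272 + t)*(-1123 + t))
1/(c(I(-53)) + d) = 1/((9999171 - 16765*(-53) + 7*(-53)²) + 5729604) = 1/((9999171 + 888545 + 7*2809) + 5729604) = 1/((9999171 + 888545 + 19663) + 5729604) = 1/(10907379 + 5729604) = 1/16636983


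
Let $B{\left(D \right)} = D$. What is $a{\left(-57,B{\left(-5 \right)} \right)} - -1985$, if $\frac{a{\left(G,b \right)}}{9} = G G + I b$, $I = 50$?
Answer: $28976$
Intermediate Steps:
$a{\left(G,b \right)} = 9 G^{2} + 450 b$ ($a{\left(G,b \right)} = 9 \left(G G + 50 b\right) = 9 \left(G^{2} + 50 b\right) = 9 G^{2} + 450 b$)
$a{\left(-57,B{\left(-5 \right)} \right)} - -1985 = \left(9 \left(-57\right)^{2} + 450 \left(-5\right)\right) - -1985 = \left(9 \cdot 3249 - 2250\right) + 1985 = \left(29241 - 2250\right) + 1985 = 26991 + 1985 = 28976$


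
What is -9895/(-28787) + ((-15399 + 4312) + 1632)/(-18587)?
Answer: 456099450/535063969 ≈ 0.85242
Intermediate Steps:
-9895/(-28787) + ((-15399 + 4312) + 1632)/(-18587) = -9895*(-1/28787) + (-11087 + 1632)*(-1/18587) = 9895/28787 - 9455*(-1/18587) = 9895/28787 + 9455/18587 = 456099450/535063969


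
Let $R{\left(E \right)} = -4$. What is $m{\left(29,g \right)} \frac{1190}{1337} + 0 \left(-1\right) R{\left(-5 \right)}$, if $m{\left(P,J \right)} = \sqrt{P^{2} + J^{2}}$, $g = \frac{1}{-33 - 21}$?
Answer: $\frac{85 \sqrt{2452357}}{5157} \approx 25.812$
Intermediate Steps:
$g = - \frac{1}{54}$ ($g = \frac{1}{-54} = - \frac{1}{54} \approx -0.018519$)
$m{\left(P,J \right)} = \sqrt{J^{2} + P^{2}}$
$m{\left(29,g \right)} \frac{1190}{1337} + 0 \left(-1\right) R{\left(-5 \right)} = \sqrt{\left(- \frac{1}{54}\right)^{2} + 29^{2}} \cdot \frac{1190}{1337} + 0 \left(-1\right) \left(-4\right) = \sqrt{\frac{1}{2916} + 841} \cdot 1190 \cdot \frac{1}{1337} + 0 \left(-4\right) = \sqrt{\frac{2452357}{2916}} \cdot \frac{170}{191} + 0 = \frac{\sqrt{2452357}}{54} \cdot \frac{170}{191} + 0 = \frac{85 \sqrt{2452357}}{5157} + 0 = \frac{85 \sqrt{2452357}}{5157}$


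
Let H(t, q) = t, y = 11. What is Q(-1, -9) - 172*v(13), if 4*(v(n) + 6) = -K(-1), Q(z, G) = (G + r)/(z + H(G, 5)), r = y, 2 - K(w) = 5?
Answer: 4514/5 ≈ 902.80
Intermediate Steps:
K(w) = -3 (K(w) = 2 - 1*5 = 2 - 5 = -3)
r = 11
Q(z, G) = (11 + G)/(G + z) (Q(z, G) = (G + 11)/(z + G) = (11 + G)/(G + z))
v(n) = -21/4 (v(n) = -6 + (-1*(-3))/4 = -6 + (1/4)*3 = -6 + 3/4 = -21/4)
Q(-1, -9) - 172*v(13) = (11 - 9)/(-9 - 1) - 172*(-21/4) = 2/(-10) + 903 = -1/10*2 + 903 = -1/5 + 903 = 4514/5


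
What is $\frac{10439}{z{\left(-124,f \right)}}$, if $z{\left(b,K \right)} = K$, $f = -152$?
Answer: $- \frac{10439}{152} \approx -68.678$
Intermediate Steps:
$\frac{10439}{z{\left(-124,f \right)}} = \frac{10439}{-152} = 10439 \left(- \frac{1}{152}\right) = - \frac{10439}{152}$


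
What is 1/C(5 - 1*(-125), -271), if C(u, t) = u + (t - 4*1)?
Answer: -1/145 ≈ -0.0068966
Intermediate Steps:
C(u, t) = -4 + t + u (C(u, t) = u + (t - 4) = u + (-4 + t) = -4 + t + u)
1/C(5 - 1*(-125), -271) = 1/(-4 - 271 + (5 - 1*(-125))) = 1/(-4 - 271 + (5 + 125)) = 1/(-4 - 271 + 130) = 1/(-145) = -1/145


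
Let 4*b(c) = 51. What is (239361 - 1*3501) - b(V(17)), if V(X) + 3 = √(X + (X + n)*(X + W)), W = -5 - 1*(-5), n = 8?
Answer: 943389/4 ≈ 2.3585e+5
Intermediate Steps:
W = 0 (W = -5 + 5 = 0)
V(X) = -3 + √(X + X*(8 + X)) (V(X) = -3 + √(X + (X + 8)*(X + 0)) = -3 + √(X + (8 + X)*X) = -3 + √(X + X*(8 + X)))
b(c) = 51/4 (b(c) = (¼)*51 = 51/4)
(239361 - 1*3501) - b(V(17)) = (239361 - 1*3501) - 1*51/4 = (239361 - 3501) - 51/4 = 235860 - 51/4 = 943389/4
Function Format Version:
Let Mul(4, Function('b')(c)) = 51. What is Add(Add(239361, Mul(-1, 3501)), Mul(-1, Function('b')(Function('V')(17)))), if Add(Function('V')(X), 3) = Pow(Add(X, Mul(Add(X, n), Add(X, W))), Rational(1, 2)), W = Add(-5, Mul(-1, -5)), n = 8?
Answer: Rational(943389, 4) ≈ 2.3585e+5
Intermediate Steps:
W = 0 (W = Add(-5, 5) = 0)
Function('V')(X) = Add(-3, Pow(Add(X, Mul(X, Add(8, X))), Rational(1, 2))) (Function('V')(X) = Add(-3, Pow(Add(X, Mul(Add(X, 8), Add(X, 0))), Rational(1, 2))) = Add(-3, Pow(Add(X, Mul(Add(8, X), X)), Rational(1, 2))) = Add(-3, Pow(Add(X, Mul(X, Add(8, X))), Rational(1, 2))))
Function('b')(c) = Rational(51, 4) (Function('b')(c) = Mul(Rational(1, 4), 51) = Rational(51, 4))
Add(Add(239361, Mul(-1, 3501)), Mul(-1, Function('b')(Function('V')(17)))) = Add(Add(239361, Mul(-1, 3501)), Mul(-1, Rational(51, 4))) = Add(Add(239361, -3501), Rational(-51, 4)) = Add(235860, Rational(-51, 4)) = Rational(943389, 4)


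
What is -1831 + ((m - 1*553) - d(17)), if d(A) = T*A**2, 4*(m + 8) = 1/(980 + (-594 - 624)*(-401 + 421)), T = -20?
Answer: 316845759/93520 ≈ 3388.0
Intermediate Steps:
m = -748161/93520 (m = -8 + 1/(4*(980 + (-594 - 624)*(-401 + 421))) = -8 + 1/(4*(980 - 1218*20)) = -8 + 1/(4*(980 - 24360)) = -8 + (1/4)/(-23380) = -8 + (1/4)*(-1/23380) = -8 - 1/93520 = -748161/93520 ≈ -8.0000)
d(A) = -20*A**2
-1831 + ((m - 1*553) - d(17)) = -1831 + ((-748161/93520 - 1*553) - (-20)*17**2) = -1831 + ((-748161/93520 - 553) - (-20)*289) = -1831 + (-52464721/93520 - 1*(-5780)) = -1831 + (-52464721/93520 + 5780) = -1831 + 488080879/93520 = 316845759/93520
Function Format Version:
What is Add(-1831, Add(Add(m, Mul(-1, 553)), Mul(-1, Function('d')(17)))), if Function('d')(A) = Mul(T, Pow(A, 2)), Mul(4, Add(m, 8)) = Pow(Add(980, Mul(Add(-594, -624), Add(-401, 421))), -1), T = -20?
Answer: Rational(316845759, 93520) ≈ 3388.0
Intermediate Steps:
m = Rational(-748161, 93520) (m = Add(-8, Mul(Rational(1, 4), Pow(Add(980, Mul(Add(-594, -624), Add(-401, 421))), -1))) = Add(-8, Mul(Rational(1, 4), Pow(Add(980, Mul(-1218, 20)), -1))) = Add(-8, Mul(Rational(1, 4), Pow(Add(980, -24360), -1))) = Add(-8, Mul(Rational(1, 4), Pow(-23380, -1))) = Add(-8, Mul(Rational(1, 4), Rational(-1, 23380))) = Add(-8, Rational(-1, 93520)) = Rational(-748161, 93520) ≈ -8.0000)
Function('d')(A) = Mul(-20, Pow(A, 2))
Add(-1831, Add(Add(m, Mul(-1, 553)), Mul(-1, Function('d')(17)))) = Add(-1831, Add(Add(Rational(-748161, 93520), Mul(-1, 553)), Mul(-1, Mul(-20, Pow(17, 2))))) = Add(-1831, Add(Add(Rational(-748161, 93520), -553), Mul(-1, Mul(-20, 289)))) = Add(-1831, Add(Rational(-52464721, 93520), Mul(-1, -5780))) = Add(-1831, Add(Rational(-52464721, 93520), 5780)) = Add(-1831, Rational(488080879, 93520)) = Rational(316845759, 93520)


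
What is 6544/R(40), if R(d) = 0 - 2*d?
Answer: -409/5 ≈ -81.800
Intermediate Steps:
R(d) = -2*d
6544/R(40) = 6544/((-2*40)) = 6544/(-80) = 6544*(-1/80) = -409/5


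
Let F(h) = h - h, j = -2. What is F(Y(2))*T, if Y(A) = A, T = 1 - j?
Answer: 0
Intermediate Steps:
T = 3 (T = 1 - 1*(-2) = 1 + 2 = 3)
F(h) = 0
F(Y(2))*T = 0*3 = 0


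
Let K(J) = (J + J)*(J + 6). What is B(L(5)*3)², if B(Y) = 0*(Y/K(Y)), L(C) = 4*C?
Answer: 0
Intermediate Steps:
K(J) = 2*J*(6 + J) (K(J) = (2*J)*(6 + J) = 2*J*(6 + J))
B(Y) = 0 (B(Y) = 0*(Y/((2*Y*(6 + Y)))) = 0*(Y*(1/(2*Y*(6 + Y)))) = 0*(1/(2*(6 + Y))) = 0)
B(L(5)*3)² = 0² = 0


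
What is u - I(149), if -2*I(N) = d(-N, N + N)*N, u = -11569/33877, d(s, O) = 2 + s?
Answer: -742031069/67754 ≈ -10952.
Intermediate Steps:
u = -11569/33877 (u = -11569*1/33877 = -11569/33877 ≈ -0.34150)
I(N) = -N*(2 - N)/2 (I(N) = -(2 - N)*N/2 = -N*(2 - N)/2)
u - I(149) = -11569/33877 - 149*(-2 + 149)/2 = -11569/33877 - 149*147/2 = -11569/33877 - 1*21903/2 = -11569/33877 - 21903/2 = -742031069/67754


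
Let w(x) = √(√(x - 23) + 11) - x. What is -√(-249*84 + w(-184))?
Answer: -√(-20732 + √(11 + 3*I*√23)) ≈ -0.0065484 - 143.97*I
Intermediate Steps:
w(x) = √(11 + √(-23 + x)) - x (w(x) = √(√(-23 + x) + 11) - x = √(11 + √(-23 + x)) - x)
-√(-249*84 + w(-184)) = -√(-249*84 + (√(11 + √(-23 - 184)) - 1*(-184))) = -√(-20916 + (√(11 + √(-207)) + 184)) = -√(-20916 + (√(11 + 3*I*√23) + 184)) = -√(-20916 + (184 + √(11 + 3*I*√23))) = -√(-20732 + √(11 + 3*I*√23))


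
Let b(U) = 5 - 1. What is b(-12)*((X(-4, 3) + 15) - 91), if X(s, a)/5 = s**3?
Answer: -1584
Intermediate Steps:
X(s, a) = 5*s**3
b(U) = 4
b(-12)*((X(-4, 3) + 15) - 91) = 4*((5*(-4)**3 + 15) - 91) = 4*((5*(-64) + 15) - 91) = 4*((-320 + 15) - 91) = 4*(-305 - 91) = 4*(-396) = -1584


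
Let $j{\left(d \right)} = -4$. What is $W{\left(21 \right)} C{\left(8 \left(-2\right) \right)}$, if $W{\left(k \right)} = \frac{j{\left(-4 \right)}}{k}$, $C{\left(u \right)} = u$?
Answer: $\frac{64}{21} \approx 3.0476$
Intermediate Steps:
$W{\left(k \right)} = - \frac{4}{k}$
$W{\left(21 \right)} C{\left(8 \left(-2\right) \right)} = - \frac{4}{21} \cdot 8 \left(-2\right) = \left(-4\right) \frac{1}{21} \left(-16\right) = \left(- \frac{4}{21}\right) \left(-16\right) = \frac{64}{21}$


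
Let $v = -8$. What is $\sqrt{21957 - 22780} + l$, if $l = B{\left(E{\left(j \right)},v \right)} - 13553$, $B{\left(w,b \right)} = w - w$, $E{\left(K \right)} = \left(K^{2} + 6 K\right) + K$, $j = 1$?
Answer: $-13553 + i \sqrt{823} \approx -13553.0 + 28.688 i$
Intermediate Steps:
$E{\left(K \right)} = K^{2} + 7 K$
$B{\left(w,b \right)} = 0$
$l = -13553$ ($l = 0 - 13553 = -13553$)
$\sqrt{21957 - 22780} + l = \sqrt{21957 - 22780} - 13553 = \sqrt{-823} - 13553 = i \sqrt{823} - 13553 = -13553 + i \sqrt{823}$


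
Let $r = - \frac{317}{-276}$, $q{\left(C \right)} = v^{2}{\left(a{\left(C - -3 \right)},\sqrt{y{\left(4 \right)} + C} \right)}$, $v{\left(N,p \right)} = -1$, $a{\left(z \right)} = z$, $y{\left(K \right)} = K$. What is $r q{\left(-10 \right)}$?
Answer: $\frac{317}{276} \approx 1.1486$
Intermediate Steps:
$q{\left(C \right)} = 1$ ($q{\left(C \right)} = \left(-1\right)^{2} = 1$)
$r = \frac{317}{276}$ ($r = \left(-317\right) \left(- \frac{1}{276}\right) = \frac{317}{276} \approx 1.1486$)
$r q{\left(-10 \right)} = \frac{317}{276} \cdot 1 = \frac{317}{276}$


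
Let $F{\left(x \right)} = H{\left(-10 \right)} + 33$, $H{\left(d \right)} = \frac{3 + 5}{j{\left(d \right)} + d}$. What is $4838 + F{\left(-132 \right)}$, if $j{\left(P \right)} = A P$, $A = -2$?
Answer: $\frac{24359}{5} \approx 4871.8$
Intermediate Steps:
$j{\left(P \right)} = - 2 P$
$H{\left(d \right)} = - \frac{8}{d}$ ($H{\left(d \right)} = \frac{3 + 5}{- 2 d + d} = \frac{8}{\left(-1\right) d} = 8 \left(- \frac{1}{d}\right) = - \frac{8}{d}$)
$F{\left(x \right)} = \frac{169}{5}$ ($F{\left(x \right)} = - \frac{8}{-10} + 33 = \left(-8\right) \left(- \frac{1}{10}\right) + 33 = \frac{4}{5} + 33 = \frac{169}{5}$)
$4838 + F{\left(-132 \right)} = 4838 + \frac{169}{5} = \frac{24359}{5}$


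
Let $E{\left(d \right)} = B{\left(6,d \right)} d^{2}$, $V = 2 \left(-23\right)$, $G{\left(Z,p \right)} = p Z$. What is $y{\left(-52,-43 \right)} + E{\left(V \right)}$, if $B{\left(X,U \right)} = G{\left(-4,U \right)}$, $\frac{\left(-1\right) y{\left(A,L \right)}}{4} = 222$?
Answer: $388456$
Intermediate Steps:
$G{\left(Z,p \right)} = Z p$
$y{\left(A,L \right)} = -888$ ($y{\left(A,L \right)} = \left(-4\right) 222 = -888$)
$V = -46$
$B{\left(X,U \right)} = - 4 U$
$E{\left(d \right)} = - 4 d^{3}$ ($E{\left(d \right)} = - 4 d d^{2} = - 4 d^{3}$)
$y{\left(-52,-43 \right)} + E{\left(V \right)} = -888 - 4 \left(-46\right)^{3} = -888 - -389344 = -888 + 389344 = 388456$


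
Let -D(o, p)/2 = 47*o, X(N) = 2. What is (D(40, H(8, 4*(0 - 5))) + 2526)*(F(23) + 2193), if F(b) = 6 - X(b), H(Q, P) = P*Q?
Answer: -2711098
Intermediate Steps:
D(o, p) = -94*o
F(b) = 4 (F(b) = 6 - 1*2 = 6 - 2 = 4)
(D(40, H(8, 4*(0 - 5))) + 2526)*(F(23) + 2193) = (-94*40 + 2526)*(4 + 2193) = (-3760 + 2526)*2197 = -1234*2197 = -2711098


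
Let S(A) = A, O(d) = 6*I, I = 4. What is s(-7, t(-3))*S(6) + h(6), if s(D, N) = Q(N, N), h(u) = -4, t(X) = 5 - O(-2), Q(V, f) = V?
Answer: -118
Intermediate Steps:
O(d) = 24 (O(d) = 6*4 = 24)
t(X) = -19 (t(X) = 5 - 1*24 = 5 - 24 = -19)
s(D, N) = N
s(-7, t(-3))*S(6) + h(6) = -19*6 - 4 = -114 - 4 = -118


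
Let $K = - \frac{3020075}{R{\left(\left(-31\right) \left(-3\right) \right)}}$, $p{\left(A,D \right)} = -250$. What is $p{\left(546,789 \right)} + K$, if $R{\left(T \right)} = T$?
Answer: $- \frac{3043325}{93} \approx -32724.0$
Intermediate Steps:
$K = - \frac{3020075}{93}$ ($K = - \frac{3020075}{\left(-31\right) \left(-3\right)} = - \frac{3020075}{93} \approx -32474.0$)
$p{\left(546,789 \right)} + K = -250 - \frac{3020075}{93} = - \frac{3043325}{93}$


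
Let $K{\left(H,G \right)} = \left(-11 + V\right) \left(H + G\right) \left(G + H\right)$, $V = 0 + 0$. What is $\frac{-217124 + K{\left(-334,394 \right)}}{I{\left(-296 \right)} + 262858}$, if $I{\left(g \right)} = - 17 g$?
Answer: $- \frac{128362}{133945} \approx -0.95832$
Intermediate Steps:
$V = 0$
$K{\left(H,G \right)} = - 11 \left(G + H\right)^{2}$ ($K{\left(H,G \right)} = \left(-11 + 0\right) \left(H + G\right) \left(G + H\right) = - 11 \left(G + H\right) \left(G + H\right) = - 11 \left(G + H\right)^{2}$)
$\frac{-217124 + K{\left(-334,394 \right)}}{I{\left(-296 \right)} + 262858} = \frac{-217124 - 11 \left(394 - 334\right)^{2}}{\left(-17\right) \left(-296\right) + 262858} = \frac{-217124 - 11 \cdot 60^{2}}{5032 + 262858} = \frac{-217124 - 39600}{267890} = \left(-217124 - 39600\right) \frac{1}{267890} = \left(-256724\right) \frac{1}{267890} = - \frac{128362}{133945}$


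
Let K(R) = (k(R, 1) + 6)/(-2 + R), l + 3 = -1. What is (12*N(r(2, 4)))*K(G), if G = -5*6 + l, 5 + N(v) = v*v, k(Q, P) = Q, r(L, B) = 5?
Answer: 560/3 ≈ 186.67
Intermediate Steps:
l = -4 (l = -3 - 1 = -4)
N(v) = -5 + v² (N(v) = -5 + v*v = -5 + v²)
G = -34 (G = -5*6 - 4 = -30 - 4 = -34)
K(R) = (6 + R)/(-2 + R) (K(R) = (R + 6)/(-2 + R) = (6 + R)/(-2 + R))
(12*N(r(2, 4)))*K(G) = (12*(-5 + 5²))*((6 - 34)/(-2 - 34)) = (12*(-5 + 25))*(-28/(-36)) = (12*20)*(-1/36*(-28)) = 240*(7/9) = 560/3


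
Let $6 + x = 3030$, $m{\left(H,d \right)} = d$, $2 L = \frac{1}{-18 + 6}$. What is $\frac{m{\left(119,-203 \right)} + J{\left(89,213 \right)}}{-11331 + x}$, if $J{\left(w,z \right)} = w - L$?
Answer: $\frac{2735}{199368} \approx 0.013718$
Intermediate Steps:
$L = - \frac{1}{24}$ ($L = \frac{1}{2 \left(-18 + 6\right)} = \frac{1}{2 \left(-12\right)} = \frac{1}{2} \left(- \frac{1}{12}\right) = - \frac{1}{24} \approx -0.041667$)
$J{\left(w,z \right)} = \frac{1}{24} + w$ ($J{\left(w,z \right)} = w - - \frac{1}{24} = w + \frac{1}{24} = \frac{1}{24} + w$)
$x = 3024$ ($x = -6 + 3030 = 3024$)
$\frac{m{\left(119,-203 \right)} + J{\left(89,213 \right)}}{-11331 + x} = \frac{-203 + \left(\frac{1}{24} + 89\right)}{-11331 + 3024} = \frac{-203 + \frac{2137}{24}}{-8307} = \left(- \frac{2735}{24}\right) \left(- \frac{1}{8307}\right) = \frac{2735}{199368}$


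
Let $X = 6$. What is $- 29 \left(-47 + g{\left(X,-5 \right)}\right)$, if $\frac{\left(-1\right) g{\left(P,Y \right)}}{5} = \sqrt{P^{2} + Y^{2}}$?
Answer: $1363 + 145 \sqrt{61} \approx 2495.5$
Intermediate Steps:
$g{\left(P,Y \right)} = - 5 \sqrt{P^{2} + Y^{2}}$
$- 29 \left(-47 + g{\left(X,-5 \right)}\right) = - 29 \left(-47 - 5 \sqrt{6^{2} + \left(-5\right)^{2}}\right) = - 29 \left(-47 - 5 \sqrt{36 + 25}\right) = - 29 \left(-47 - 5 \sqrt{61}\right) = 1363 + 145 \sqrt{61}$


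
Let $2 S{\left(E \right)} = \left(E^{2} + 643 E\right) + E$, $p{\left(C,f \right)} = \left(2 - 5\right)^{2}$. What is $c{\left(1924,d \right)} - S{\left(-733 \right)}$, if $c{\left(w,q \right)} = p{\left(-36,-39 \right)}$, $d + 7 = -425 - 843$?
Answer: $- \frac{65219}{2} \approx -32610.0$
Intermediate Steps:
$p{\left(C,f \right)} = 9$ ($p{\left(C,f \right)} = \left(-3\right)^{2} = 9$)
$d = -1275$ ($d = -7 - 1268 = -1275$)
$c{\left(w,q \right)} = 9$
$S{\left(E \right)} = \frac{E^{2}}{2} + 322 E$ ($S{\left(E \right)} = \frac{\left(E^{2} + 643 E\right) + E}{2} = \frac{E^{2} + 644 E}{2} = \frac{E^{2}}{2} + 322 E$)
$c{\left(1924,d \right)} - S{\left(-733 \right)} = 9 - \frac{1}{2} \left(-733\right) \left(644 - 733\right) = 9 - \frac{1}{2} \left(-733\right) \left(-89\right) = 9 - \frac{65237}{2} = - \frac{65219}{2}$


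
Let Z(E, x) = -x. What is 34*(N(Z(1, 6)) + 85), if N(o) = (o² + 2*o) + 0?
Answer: 3706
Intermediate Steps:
N(o) = o² + 2*o
34*(N(Z(1, 6)) + 85) = 34*((-1*6)*(2 - 1*6) + 85) = 34*(-6*(2 - 6) + 85) = 34*(-6*(-4) + 85) = 34*(24 + 85) = 34*109 = 3706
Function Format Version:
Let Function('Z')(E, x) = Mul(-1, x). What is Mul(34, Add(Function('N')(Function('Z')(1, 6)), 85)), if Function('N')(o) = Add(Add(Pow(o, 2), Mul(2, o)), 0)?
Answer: 3706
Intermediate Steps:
Function('N')(o) = Add(Pow(o, 2), Mul(2, o))
Mul(34, Add(Function('N')(Function('Z')(1, 6)), 85)) = Mul(34, Add(Mul(Mul(-1, 6), Add(2, Mul(-1, 6))), 85)) = Mul(34, Add(Mul(-6, Add(2, -6)), 85)) = Mul(34, Add(Mul(-6, -4), 85)) = Mul(34, Add(24, 85)) = Mul(34, 109) = 3706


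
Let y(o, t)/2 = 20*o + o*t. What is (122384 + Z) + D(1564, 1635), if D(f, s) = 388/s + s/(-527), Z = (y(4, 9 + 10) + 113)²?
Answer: 261083721056/861645 ≈ 3.0301e+5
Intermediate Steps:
y(o, t) = 40*o + 2*o*t (y(o, t) = 2*(20*o + o*t) = 40*o + 2*o*t)
Z = 180625 (Z = (2*4*(20 + (9 + 10)) + 113)² = (2*4*(20 + 19) + 113)² = (2*4*39 + 113)² = (312 + 113)² = 425² = 180625)
D(f, s) = 388/s - s/527 (D(f, s) = 388/s + s*(-1/527) = 388/s - s/527)
(122384 + Z) + D(1564, 1635) = (122384 + 180625) + (388/1635 - 1/527*1635) = 303009 + (388*(1/1635) - 1635/527) = 303009 + (388/1635 - 1635/527) = 303009 - 2468749/861645 = 261083721056/861645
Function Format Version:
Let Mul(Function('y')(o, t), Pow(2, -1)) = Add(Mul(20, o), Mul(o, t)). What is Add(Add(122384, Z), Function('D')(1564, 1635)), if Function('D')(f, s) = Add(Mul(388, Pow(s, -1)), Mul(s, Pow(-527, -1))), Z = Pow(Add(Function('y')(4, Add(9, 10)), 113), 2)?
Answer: Rational(261083721056, 861645) ≈ 3.0301e+5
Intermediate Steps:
Function('y')(o, t) = Add(Mul(40, o), Mul(2, o, t)) (Function('y')(o, t) = Mul(2, Add(Mul(20, o), Mul(o, t))) = Add(Mul(40, o), Mul(2, o, t)))
Z = 180625 (Z = Pow(Add(Mul(2, 4, Add(20, Add(9, 10))), 113), 2) = Pow(Add(Mul(2, 4, Add(20, 19)), 113), 2) = Pow(Add(Mul(2, 4, 39), 113), 2) = Pow(Add(312, 113), 2) = Pow(425, 2) = 180625)
Function('D')(f, s) = Add(Mul(388, Pow(s, -1)), Mul(Rational(-1, 527), s)) (Function('D')(f, s) = Add(Mul(388, Pow(s, -1)), Mul(s, Rational(-1, 527))) = Add(Mul(388, Pow(s, -1)), Mul(Rational(-1, 527), s)))
Add(Add(122384, Z), Function('D')(1564, 1635)) = Add(Add(122384, 180625), Add(Mul(388, Pow(1635, -1)), Mul(Rational(-1, 527), 1635))) = Add(303009, Add(Mul(388, Rational(1, 1635)), Rational(-1635, 527))) = Add(303009, Add(Rational(388, 1635), Rational(-1635, 527))) = Add(303009, Rational(-2468749, 861645)) = Rational(261083721056, 861645)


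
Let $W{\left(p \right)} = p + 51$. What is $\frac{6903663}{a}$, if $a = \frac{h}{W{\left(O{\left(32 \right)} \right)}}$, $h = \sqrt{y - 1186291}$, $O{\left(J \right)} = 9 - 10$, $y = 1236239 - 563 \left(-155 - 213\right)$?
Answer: $\frac{172591575 \sqrt{64283}}{64283} \approx 6.8073 \cdot 10^{5}$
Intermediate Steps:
$y = 1443423$ ($y = 1236239 - -207184 = 1236239 + 207184 = 1443423$)
$O{\left(J \right)} = -1$
$W{\left(p \right)} = 51 + p$
$h = 2 \sqrt{64283}$ ($h = \sqrt{1443423 - 1186291} = \sqrt{257132} = 2 \sqrt{64283} \approx 507.08$)
$a = \frac{\sqrt{64283}}{25}$ ($a = \frac{2 \sqrt{64283}}{51 - 1} = \frac{2 \sqrt{64283}}{50} = 2 \sqrt{64283} \cdot \frac{1}{50} = \frac{\sqrt{64283}}{25} \approx 10.142$)
$\frac{6903663}{a} = \frac{6903663}{\frac{1}{25} \sqrt{64283}} = 6903663 \frac{25 \sqrt{64283}}{64283} = \frac{172591575 \sqrt{64283}}{64283}$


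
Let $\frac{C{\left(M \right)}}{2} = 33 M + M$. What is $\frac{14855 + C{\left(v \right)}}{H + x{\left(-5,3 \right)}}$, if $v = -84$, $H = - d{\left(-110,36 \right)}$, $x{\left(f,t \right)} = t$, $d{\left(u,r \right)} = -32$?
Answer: $\frac{9143}{35} \approx 261.23$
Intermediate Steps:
$H = 32$ ($H = \left(-1\right) \left(-32\right) = 32$)
$C{\left(M \right)} = 68 M$ ($C{\left(M \right)} = 2 \left(33 M + M\right) = 2 \cdot 34 M = 68 M$)
$\frac{14855 + C{\left(v \right)}}{H + x{\left(-5,3 \right)}} = \frac{14855 + 68 \left(-84\right)}{32 + 3} = \frac{14855 - 5712}{35} = 9143 \cdot \frac{1}{35} = \frac{9143}{35}$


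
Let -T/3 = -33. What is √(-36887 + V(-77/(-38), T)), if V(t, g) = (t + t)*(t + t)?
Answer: I*√13310278/19 ≈ 192.02*I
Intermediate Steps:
T = 99 (T = -3*(-33) = 99)
V(t, g) = 4*t² (V(t, g) = (2*t)*(2*t) = 4*t²)
√(-36887 + V(-77/(-38), T)) = √(-36887 + 4*(-77/(-38))²) = √(-36887 + 4*(-77*(-1/38))²) = √(-36887 + 4*(77/38)²) = √(-36887 + 4*(5929/1444)) = √(-36887 + 5929/361) = √(-13310278/361) = I*√13310278/19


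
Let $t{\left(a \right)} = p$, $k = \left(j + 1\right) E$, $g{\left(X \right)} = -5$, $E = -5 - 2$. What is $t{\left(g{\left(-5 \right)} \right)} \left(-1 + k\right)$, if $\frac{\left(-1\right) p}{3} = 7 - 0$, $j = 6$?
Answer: $1050$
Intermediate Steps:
$E = -7$
$p = -21$ ($p = - 3 \left(7 - 0\right) = - 3 \left(7 + 0\right) = \left(-3\right) 7 = -21$)
$k = -49$ ($k = \left(6 + 1\right) \left(-7\right) = 7 \left(-7\right) = -49$)
$t{\left(a \right)} = -21$
$t{\left(g{\left(-5 \right)} \right)} \left(-1 + k\right) = - 21 \left(-1 - 49\right) = \left(-21\right) \left(-50\right) = 1050$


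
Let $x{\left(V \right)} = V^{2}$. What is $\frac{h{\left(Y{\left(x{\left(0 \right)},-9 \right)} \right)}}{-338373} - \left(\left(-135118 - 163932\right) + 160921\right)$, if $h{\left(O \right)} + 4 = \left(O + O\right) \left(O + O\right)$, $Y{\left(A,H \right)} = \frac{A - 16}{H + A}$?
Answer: $\frac{540838436111}{3915459} \approx 1.3813 \cdot 10^{5}$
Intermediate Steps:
$Y{\left(A,H \right)} = \frac{-16 + A}{A + H}$
$h{\left(O \right)} = -4 + 4 O^{2}$ ($h{\left(O \right)} = -4 + \left(O + O\right) \left(O + O\right) = -4 + 2 O 2 O = -4 + 4 O^{2}$)
$\frac{h{\left(Y{\left(x{\left(0 \right)},-9 \right)} \right)}}{-338373} - \left(\left(-135118 - 163932\right) + 160921\right) = \frac{-4 + 4 \left(\frac{-16 + 0^{2}}{0^{2} - 9}\right)^{2}}{-338373} - \left(\left(-135118 - 163932\right) + 160921\right) = \left(-4 + 4 \left(\frac{-16 + 0}{0 - 9}\right)^{2}\right) \left(- \frac{1}{338373}\right) - \left(-299050 + 160921\right) = \left(-4 + 4 \left(\frac{1}{-9} \left(-16\right)\right)^{2}\right) \left(- \frac{1}{338373}\right) - -138129 = \left(-4 + 4 \left(\left(- \frac{1}{9}\right) \left(-16\right)\right)^{2}\right) \left(- \frac{1}{338373}\right) + 138129 = \left(-4 + 4 \left(\frac{16}{9}\right)^{2}\right) \left(- \frac{1}{338373}\right) + 138129 = \left(-4 + 4 \cdot \frac{256}{81}\right) \left(- \frac{1}{338373}\right) + 138129 = \left(-4 + \frac{1024}{81}\right) \left(- \frac{1}{338373}\right) + 138129 = \frac{700}{81} \left(- \frac{1}{338373}\right) + 138129 = - \frac{100}{3915459} + 138129 = \frac{540838436111}{3915459}$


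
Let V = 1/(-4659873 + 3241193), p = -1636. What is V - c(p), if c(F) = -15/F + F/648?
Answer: 118228147361/46999449720 ≈ 2.5155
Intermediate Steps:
c(F) = -15/F + F/648 (c(F) = -15/F + F*(1/648) = -15/F + F/648)
V = -1/1418680 (V = 1/(-1418680) = -1/1418680 ≈ -7.0488e-7)
V - c(p) = -1/1418680 - (-15/(-1636) + (1/648)*(-1636)) = -1/1418680 - (-15*(-1/1636) - 409/162) = -1/1418680 - (15/1636 - 409/162) = -1/1418680 - 1*(-333347/132516) = -1/1418680 + 333347/132516 = 118228147361/46999449720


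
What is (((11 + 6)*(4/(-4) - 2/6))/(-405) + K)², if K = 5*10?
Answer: 3698829124/1476225 ≈ 2505.6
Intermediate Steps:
K = 50
(((11 + 6)*(4/(-4) - 2/6))/(-405) + K)² = (((11 + 6)*(4/(-4) - 2/6))/(-405) + 50)² = ((17*(4*(-¼) - 2*⅙))*(-1/405) + 50)² = ((17*(-1 - ⅓))*(-1/405) + 50)² = ((17*(-4/3))*(-1/405) + 50)² = (-68/3*(-1/405) + 50)² = (68/1215 + 50)² = (60818/1215)² = 3698829124/1476225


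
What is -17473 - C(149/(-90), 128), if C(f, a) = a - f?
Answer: -1584239/90 ≈ -17603.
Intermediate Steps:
-17473 - C(149/(-90), 128) = -17473 - (128 - 149/(-90)) = -17473 - (128 - 149*(-1)/90) = -17473 - (128 - 1*(-149/90)) = -17473 - (128 + 149/90) = -17473 - 1*11669/90 = -17473 - 11669/90 = -1584239/90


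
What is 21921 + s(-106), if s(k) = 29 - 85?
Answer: 21865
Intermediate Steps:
s(k) = -56
21921 + s(-106) = 21921 - 56 = 21865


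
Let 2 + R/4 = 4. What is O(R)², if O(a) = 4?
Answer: 16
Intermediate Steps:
R = 8 (R = -8 + 4*4 = -8 + 16 = 8)
O(R)² = 4² = 16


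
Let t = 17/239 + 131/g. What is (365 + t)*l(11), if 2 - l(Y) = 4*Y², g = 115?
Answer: -4851469298/27485 ≈ -1.7651e+5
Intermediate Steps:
t = 33264/27485 (t = 17/239 + 131/115 = 33264/27485 ≈ 1.2103)
l(Y) = 2 - 4*Y²
(365 + t)*l(11) = (365 + 33264/27485)*(2 - 4*11²) = 10065289*(2 - 4*121)/27485 = 10065289*(2 - 484)/27485 = (10065289/27485)*(-482) = -4851469298/27485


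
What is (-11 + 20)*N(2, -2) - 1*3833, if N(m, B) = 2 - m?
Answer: -3833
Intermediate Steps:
(-11 + 20)*N(2, -2) - 1*3833 = (-11 + 20)*(2 - 1*2) - 1*3833 = 9*(2 - 2) - 3833 = 9*0 - 3833 = 0 - 3833 = -3833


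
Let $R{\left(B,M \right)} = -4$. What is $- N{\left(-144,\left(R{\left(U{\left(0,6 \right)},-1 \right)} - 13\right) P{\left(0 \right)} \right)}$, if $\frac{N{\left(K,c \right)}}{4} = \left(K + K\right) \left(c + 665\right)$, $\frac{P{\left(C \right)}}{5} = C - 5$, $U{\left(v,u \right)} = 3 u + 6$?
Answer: $1255680$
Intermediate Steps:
$U{\left(v,u \right)} = 6 + 3 u$
$P{\left(C \right)} = -25 + 5 C$ ($P{\left(C \right)} = 5 \left(C - 5\right) = 5 \left(-5 + C\right) = -25 + 5 C$)
$N{\left(K,c \right)} = 8 K \left(665 + c\right)$ ($N{\left(K,c \right)} = 4 \left(K + K\right) \left(c + 665\right) = 4 \cdot 2 K \left(665 + c\right) = 8 K \left(665 + c\right)$)
$- N{\left(-144,\left(R{\left(U{\left(0,6 \right)},-1 \right)} - 13\right) P{\left(0 \right)} \right)} = - 8 \left(-144\right) \left(665 + \left(-4 - 13\right) \left(-25 + 5 \cdot 0\right)\right) = - 8 \left(-144\right) \left(665 - 17 \left(-25 + 0\right)\right) = - 8 \left(-144\right) \left(665 - -425\right) = - 8 \left(-144\right) \left(665 + 425\right) = - 8 \left(-144\right) 1090 = \left(-1\right) \left(-1255680\right) = 1255680$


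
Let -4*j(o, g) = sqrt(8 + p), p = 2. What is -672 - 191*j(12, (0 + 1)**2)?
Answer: -672 + 191*sqrt(10)/4 ≈ -521.00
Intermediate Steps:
j(o, g) = -sqrt(10)/4 (j(o, g) = -sqrt(8 + 2)/4 = -sqrt(10)/4)
-672 - 191*j(12, (0 + 1)**2) = -672 - (-191)*sqrt(10)/4 = -672 + 191*sqrt(10)/4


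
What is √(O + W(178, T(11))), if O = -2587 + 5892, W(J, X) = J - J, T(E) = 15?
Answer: √3305 ≈ 57.489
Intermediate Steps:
W(J, X) = 0
O = 3305
√(O + W(178, T(11))) = √(3305 + 0) = √3305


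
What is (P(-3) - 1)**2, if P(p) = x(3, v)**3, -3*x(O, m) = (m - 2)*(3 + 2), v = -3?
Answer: 243297604/729 ≈ 3.3374e+5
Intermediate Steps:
x(O, m) = 10/3 - 5*m/3 (x(O, m) = -(m - 2)*(3 + 2)/3 = -(-2 + m)*5/3 = -(-10 + 5*m)/3 = 10/3 - 5*m/3)
P(p) = 15625/27 (P(p) = (10/3 - 5/3*(-3))**3 = (10/3 + 5)**3 = (25/3)**3 = 15625/27)
(P(-3) - 1)**2 = (15625/27 - 1)**2 = (15598/27)**2 = 243297604/729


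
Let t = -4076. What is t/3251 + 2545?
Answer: 8269719/3251 ≈ 2543.7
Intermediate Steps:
t/3251 + 2545 = -4076/3251 + 2545 = 8269719/3251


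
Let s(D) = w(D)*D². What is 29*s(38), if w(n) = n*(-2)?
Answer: -3182576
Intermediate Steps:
w(n) = -2*n
s(D) = -2*D³ (s(D) = (-2*D)*D² = -2*D³)
29*s(38) = 29*(-2*38³) = 29*(-2*54872) = 29*(-109744) = -3182576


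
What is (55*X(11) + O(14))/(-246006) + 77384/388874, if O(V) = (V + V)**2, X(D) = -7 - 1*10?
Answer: 9547824139/47832668622 ≈ 0.19961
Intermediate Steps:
X(D) = -17 (X(D) = -7 - 10 = -17)
O(V) = 4*V**2 (O(V) = (2*V)**2 = 4*V**2)
(55*X(11) + O(14))/(-246006) + 77384/388874 = (55*(-17) + 4*14**2)/(-246006) + 77384/388874 = (-935 + 4*196)*(-1/246006) + 77384*(1/388874) = (-935 + 784)*(-1/246006) + 38692/194437 = -151*(-1/246006) + 38692/194437 = 151/246006 + 38692/194437 = 9547824139/47832668622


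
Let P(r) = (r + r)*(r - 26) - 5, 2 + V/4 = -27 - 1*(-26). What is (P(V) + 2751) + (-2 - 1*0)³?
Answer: 3650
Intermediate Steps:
V = -12 (V = -8 + 4*(-27 - 1*(-26)) = -8 + 4*(-27 + 26) = -8 + 4*(-1) = -8 - 4 = -12)
P(r) = -5 + 2*r*(-26 + r) (P(r) = (2*r)*(-26 + r) - 5 = 2*r*(-26 + r) - 5 = -5 + 2*r*(-26 + r))
(P(V) + 2751) + (-2 - 1*0)³ = ((-5 - 52*(-12) + 2*(-12)²) + 2751) + (-2 - 1*0)³ = ((-5 + 624 + 2*144) + 2751) + (-2 + 0)³ = ((-5 + 624 + 288) + 2751) + (-2)³ = (907 + 2751) - 8 = 3658 - 8 = 3650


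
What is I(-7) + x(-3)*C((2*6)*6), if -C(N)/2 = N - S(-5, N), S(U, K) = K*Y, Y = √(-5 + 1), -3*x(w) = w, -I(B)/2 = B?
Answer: -130 + 288*I ≈ -130.0 + 288.0*I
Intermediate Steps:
I(B) = -2*B
x(w) = -w/3
Y = 2*I (Y = √(-4) = 2*I ≈ 2.0*I)
S(U, K) = 2*I*K (S(U, K) = K*(2*I) = 2*I*K)
C(N) = -2*N + 4*I*N (C(N) = -2*(N - 2*I*N) = -2*N + 4*I*N)
I(-7) + x(-3)*C((2*6)*6) = -2*(-7) + (-⅓*(-3))*(((2*6)*6)*(-2 + 4*I)) = 14 + 1*((12*6)*(-2 + 4*I)) = 14 + 1*(72*(-2 + 4*I)) = 14 + 1*(-144 + 288*I) = 14 + (-144 + 288*I) = -130 + 288*I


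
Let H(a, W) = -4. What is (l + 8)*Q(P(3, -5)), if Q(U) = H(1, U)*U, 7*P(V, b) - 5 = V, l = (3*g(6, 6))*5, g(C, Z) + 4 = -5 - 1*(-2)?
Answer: 3104/7 ≈ 443.43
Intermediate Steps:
g(C, Z) = -7 (g(C, Z) = -4 + (-5 - 1*(-2)) = -4 + (-5 + 2) = -4 - 3 = -7)
l = -105 (l = (3*(-7))*5 = -21*5 = -105)
P(V, b) = 5/7 + V/7
Q(U) = -4*U
(l + 8)*Q(P(3, -5)) = (-105 + 8)*(-4*(5/7 + (⅐)*3)) = -(-388)*(5/7 + 3/7) = -(-388)*8/7 = -97*(-32/7) = 3104/7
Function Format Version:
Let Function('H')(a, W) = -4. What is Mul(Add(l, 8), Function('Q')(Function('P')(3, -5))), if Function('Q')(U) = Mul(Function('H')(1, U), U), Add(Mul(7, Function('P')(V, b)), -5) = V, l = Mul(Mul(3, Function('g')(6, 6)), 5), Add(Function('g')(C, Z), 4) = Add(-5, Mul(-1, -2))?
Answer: Rational(3104, 7) ≈ 443.43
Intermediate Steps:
Function('g')(C, Z) = -7 (Function('g')(C, Z) = Add(-4, Add(-5, Mul(-1, -2))) = Add(-4, Add(-5, 2)) = Add(-4, -3) = -7)
l = -105 (l = Mul(Mul(3, -7), 5) = Mul(-21, 5) = -105)
Function('P')(V, b) = Add(Rational(5, 7), Mul(Rational(1, 7), V))
Function('Q')(U) = Mul(-4, U)
Mul(Add(l, 8), Function('Q')(Function('P')(3, -5))) = Mul(Add(-105, 8), Mul(-4, Add(Rational(5, 7), Mul(Rational(1, 7), 3)))) = Mul(-97, Mul(-4, Add(Rational(5, 7), Rational(3, 7)))) = Mul(-97, Mul(-4, Rational(8, 7))) = Mul(-97, Rational(-32, 7)) = Rational(3104, 7)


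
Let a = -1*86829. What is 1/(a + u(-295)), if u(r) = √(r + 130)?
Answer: -28943/2513091802 - I*√165/7539275406 ≈ -1.1517e-5 - 1.7038e-9*I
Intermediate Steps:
u(r) = √(130 + r)
a = -86829
1/(a + u(-295)) = 1/(-86829 + √(130 - 295)) = 1/(-86829 + √(-165)) = 1/(-86829 + I*√165)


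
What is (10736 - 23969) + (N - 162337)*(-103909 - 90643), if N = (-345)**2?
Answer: 8426422991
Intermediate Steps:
N = 119025
(10736 - 23969) + (N - 162337)*(-103909 - 90643) = (10736 - 23969) + (119025 - 162337)*(-103909 - 90643) = -13233 - 43312*(-194552) = -13233 + 8426436224 = 8426422991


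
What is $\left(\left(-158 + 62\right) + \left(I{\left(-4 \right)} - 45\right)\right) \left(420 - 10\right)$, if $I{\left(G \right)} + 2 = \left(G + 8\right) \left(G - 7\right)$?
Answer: $-76670$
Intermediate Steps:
$I{\left(G \right)} = -2 + \left(-7 + G\right) \left(8 + G\right)$ ($I{\left(G \right)} = -2 + \left(G + 8\right) \left(G - 7\right) = -2 + \left(8 + G\right) \left(-7 + G\right) = -2 + \left(-7 + G\right) \left(8 + G\right)$)
$\left(\left(-158 + 62\right) + \left(I{\left(-4 \right)} - 45\right)\right) \left(420 - 10\right) = \left(\left(-158 + 62\right) - 91\right) \left(420 - 10\right) = \left(-96 - 91\right) 410 = \left(-187\right) 410 = -76670$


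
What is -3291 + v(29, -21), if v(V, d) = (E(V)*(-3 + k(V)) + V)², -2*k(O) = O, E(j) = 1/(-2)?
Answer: -29855/16 ≈ -1865.9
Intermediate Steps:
E(j) = -½
k(O) = -O/2
v(V, d) = (3/2 + 5*V/4)² (v(V, d) = (-(-3 - V/2)/2 + V)² = ((3/2 + V/4) + V)² = (3/2 + 5*V/4)²)
-3291 + v(29, -21) = -3291 + (6 + 5*29)²/16 = -3291 + (6 + 145)²/16 = -3291 + (1/16)*151² = -3291 + (1/16)*22801 = -3291 + 22801/16 = -29855/16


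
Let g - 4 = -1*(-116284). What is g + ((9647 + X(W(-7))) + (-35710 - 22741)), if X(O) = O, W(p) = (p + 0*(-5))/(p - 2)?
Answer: 607363/9 ≈ 67485.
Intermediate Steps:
W(p) = p/(-2 + p) (W(p) = (p + 0)/(-2 + p) = p/(-2 + p))
g = 116288 (g = 4 - 1*(-116284) = 4 + 116284 = 116288)
g + ((9647 + X(W(-7))) + (-35710 - 22741)) = 116288 + ((9647 - 7/(-2 - 7)) + (-35710 - 22741)) = 116288 + ((9647 - 7/(-9)) - 58451) = 116288 + ((9647 - 7*(-⅑)) - 58451) = 116288 + ((9647 + 7/9) - 58451) = 116288 + (86830/9 - 58451) = 116288 - 439229/9 = 607363/9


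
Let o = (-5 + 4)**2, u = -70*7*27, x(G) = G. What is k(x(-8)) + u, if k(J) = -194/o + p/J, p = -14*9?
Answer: -53633/4 ≈ -13408.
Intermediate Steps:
u = -13230 (u = -490*27 = -13230)
o = 1 (o = (-1)**2 = 1)
p = -126
k(J) = -194 - 126/J (k(J) = -194/1 - 126/J = -194*1 - 126/J = -194 - 126/J)
k(x(-8)) + u = (-194 - 126/(-8)) - 13230 = (-194 - 126*(-1/8)) - 13230 = (-194 + 63/4) - 13230 = -713/4 - 13230 = -53633/4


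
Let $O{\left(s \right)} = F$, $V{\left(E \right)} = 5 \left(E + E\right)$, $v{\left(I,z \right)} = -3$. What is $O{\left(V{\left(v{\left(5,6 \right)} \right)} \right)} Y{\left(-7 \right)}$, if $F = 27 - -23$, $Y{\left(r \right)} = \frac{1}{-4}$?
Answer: $- \frac{25}{2} \approx -12.5$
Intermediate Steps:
$Y{\left(r \right)} = - \frac{1}{4}$
$F = 50$ ($F = 27 + 23 = 50$)
$V{\left(E \right)} = 10 E$ ($V{\left(E \right)} = 5 \cdot 2 E = 10 E$)
$O{\left(s \right)} = 50$
$O{\left(V{\left(v{\left(5,6 \right)} \right)} \right)} Y{\left(-7 \right)} = 50 \left(- \frac{1}{4}\right) = - \frac{25}{2}$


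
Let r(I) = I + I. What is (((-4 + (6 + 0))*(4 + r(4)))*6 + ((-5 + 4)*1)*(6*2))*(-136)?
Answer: -17952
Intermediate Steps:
r(I) = 2*I
(((-4 + (6 + 0))*(4 + r(4)))*6 + ((-5 + 4)*1)*(6*2))*(-136) = (((-4 + (6 + 0))*(4 + 2*4))*6 + ((-5 + 4)*1)*(6*2))*(-136) = (((-4 + 6)*(4 + 8))*6 - 1*1*12)*(-136) = ((2*12)*6 - 1*12)*(-136) = (24*6 - 12)*(-136) = (144 - 12)*(-136) = 132*(-136) = -17952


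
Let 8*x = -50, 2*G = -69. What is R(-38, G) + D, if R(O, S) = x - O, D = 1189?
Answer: 4883/4 ≈ 1220.8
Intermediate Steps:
G = -69/2 (G = (1/2)*(-69) = -69/2 ≈ -34.500)
x = -25/4 (x = (1/8)*(-50) = -25/4 ≈ -6.2500)
R(O, S) = -25/4 - O
R(-38, G) + D = (-25/4 - 1*(-38)) + 1189 = (-25/4 + 38) + 1189 = 127/4 + 1189 = 4883/4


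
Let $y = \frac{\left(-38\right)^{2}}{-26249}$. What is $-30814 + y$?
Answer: $- \frac{808838130}{26249} \approx -30814.0$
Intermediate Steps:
$y = - \frac{1444}{26249}$ ($y = 1444 \left(- \frac{1}{26249}\right) = - \frac{1444}{26249} \approx -0.055012$)
$-30814 + y = -30814 - \frac{1444}{26249} = - \frac{808838130}{26249}$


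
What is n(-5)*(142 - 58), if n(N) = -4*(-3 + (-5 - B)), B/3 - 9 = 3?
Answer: 14784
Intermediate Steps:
B = 36 (B = 27 + 3*3 = 27 + 9 = 36)
n(N) = 176 (n(N) = -4*(-3 + (-5 - 1*36)) = -4*(-3 + (-5 - 36)) = -4*(-3 - 41) = -4*(-44) = 176)
n(-5)*(142 - 58) = 176*(142 - 58) = 176*84 = 14784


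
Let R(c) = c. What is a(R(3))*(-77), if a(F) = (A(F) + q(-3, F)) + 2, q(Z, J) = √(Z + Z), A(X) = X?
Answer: -385 - 77*I*√6 ≈ -385.0 - 188.61*I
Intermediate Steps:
q(Z, J) = √2*√Z (q(Z, J) = √(2*Z) = √2*√Z)
a(F) = 2 + F + I*√6 (a(F) = (F + √2*√(-3)) + 2 = (F + √2*(I*√3)) + 2 = (F + I*√6) + 2 = 2 + F + I*√6)
a(R(3))*(-77) = (2 + 3 + I*√6)*(-77) = (5 + I*√6)*(-77) = -385 - 77*I*√6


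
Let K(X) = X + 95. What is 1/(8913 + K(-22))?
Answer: 1/8986 ≈ 0.00011128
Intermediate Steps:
K(X) = 95 + X
1/(8913 + K(-22)) = 1/(8913 + (95 - 22)) = 1/(8913 + 73) = 1/8986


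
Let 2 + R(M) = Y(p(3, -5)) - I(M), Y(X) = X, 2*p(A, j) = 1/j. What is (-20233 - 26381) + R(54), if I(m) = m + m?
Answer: -467241/10 ≈ -46724.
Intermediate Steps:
p(A, j) = 1/(2*j)
I(m) = 2*m
R(M) = -21/10 - 2*M (R(M) = -2 + ((½)/(-5) - 2*M) = -2 + ((½)*(-⅕) - 2*M) = -2 + (-⅒ - 2*M) = -21/10 - 2*M)
(-20233 - 26381) + R(54) = (-20233 - 26381) + (-21/10 - 2*54) = -46614 + (-21/10 - 108) = -46614 - 1101/10 = -467241/10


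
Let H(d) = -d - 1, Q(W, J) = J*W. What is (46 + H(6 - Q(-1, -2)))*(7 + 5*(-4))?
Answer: -533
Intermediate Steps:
H(d) = -1 - d
(46 + H(6 - Q(-1, -2)))*(7 + 5*(-4)) = (46 + (-1 - (6 - (-2)*(-1))))*(7 + 5*(-4)) = (46 + (-1 - (6 - 1*2)))*(7 - 20) = (46 + (-1 - (6 - 2)))*(-13) = (46 + (-1 - 1*4))*(-13) = (46 + (-1 - 4))*(-13) = (46 - 5)*(-13) = 41*(-13) = -533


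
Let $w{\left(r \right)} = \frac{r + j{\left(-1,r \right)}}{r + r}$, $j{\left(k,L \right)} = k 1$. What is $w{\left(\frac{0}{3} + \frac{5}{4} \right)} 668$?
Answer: $\frac{334}{5} \approx 66.8$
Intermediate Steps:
$j{\left(k,L \right)} = k$
$w{\left(r \right)} = \frac{-1 + r}{2 r}$ ($w{\left(r \right)} = \frac{r - 1}{r + r} = \frac{-1 + r}{2 r}$)
$w{\left(\frac{0}{3} + \frac{5}{4} \right)} 668 = \frac{-1 + \left(\frac{0}{3} + \frac{5}{4}\right)}{2 \left(\frac{0}{3} + \frac{5}{4}\right)} 668 = \frac{-1 + \left(0 \cdot \frac{1}{3} + 5 \cdot \frac{1}{4}\right)}{2 \left(0 \cdot \frac{1}{3} + 5 \cdot \frac{1}{4}\right)} 668 = \frac{-1 + \left(0 + \frac{5}{4}\right)}{2 \left(0 + \frac{5}{4}\right)} 668 = \frac{-1 + \frac{5}{4}}{2 \cdot \frac{5}{4}} \cdot 668 = \frac{1}{2} \cdot \frac{4}{5} \cdot \frac{1}{4} \cdot 668 = \frac{1}{10} \cdot 668 = \frac{334}{5}$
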